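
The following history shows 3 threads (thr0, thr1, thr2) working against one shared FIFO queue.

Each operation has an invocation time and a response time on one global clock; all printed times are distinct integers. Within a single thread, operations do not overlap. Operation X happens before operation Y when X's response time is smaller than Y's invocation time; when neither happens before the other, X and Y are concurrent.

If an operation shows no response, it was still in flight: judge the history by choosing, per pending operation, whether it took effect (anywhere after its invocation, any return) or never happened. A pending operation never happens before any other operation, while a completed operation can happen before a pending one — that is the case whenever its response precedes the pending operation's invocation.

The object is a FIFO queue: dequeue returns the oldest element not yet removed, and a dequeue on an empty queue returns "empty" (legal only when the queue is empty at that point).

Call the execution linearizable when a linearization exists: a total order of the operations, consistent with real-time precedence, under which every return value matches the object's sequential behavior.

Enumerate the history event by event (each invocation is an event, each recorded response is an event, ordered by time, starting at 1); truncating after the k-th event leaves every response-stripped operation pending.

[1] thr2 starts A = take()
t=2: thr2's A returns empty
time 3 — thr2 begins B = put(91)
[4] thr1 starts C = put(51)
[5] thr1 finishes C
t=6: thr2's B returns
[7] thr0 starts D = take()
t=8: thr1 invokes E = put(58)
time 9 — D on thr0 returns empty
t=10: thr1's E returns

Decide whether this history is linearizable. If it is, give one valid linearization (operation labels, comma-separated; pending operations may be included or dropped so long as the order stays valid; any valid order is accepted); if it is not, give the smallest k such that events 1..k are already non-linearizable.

through event 8 a valid linearization exists; event 9 (D responding at time 9) ends that
the 4 completed operations admit 2 real-time orders; each fails the FIFO queue replay
include/drop combinations of the 1 pending operation (E) were all tried; none helps
e.g. A, B, C, D (pending dropped): illegal at step 4, since D take() → empty cannot apply there
e.g. A, C, B, D (pending dropped): illegal at step 4, since D take() → empty cannot apply there

not linearizable — minimal violating prefix: 9 events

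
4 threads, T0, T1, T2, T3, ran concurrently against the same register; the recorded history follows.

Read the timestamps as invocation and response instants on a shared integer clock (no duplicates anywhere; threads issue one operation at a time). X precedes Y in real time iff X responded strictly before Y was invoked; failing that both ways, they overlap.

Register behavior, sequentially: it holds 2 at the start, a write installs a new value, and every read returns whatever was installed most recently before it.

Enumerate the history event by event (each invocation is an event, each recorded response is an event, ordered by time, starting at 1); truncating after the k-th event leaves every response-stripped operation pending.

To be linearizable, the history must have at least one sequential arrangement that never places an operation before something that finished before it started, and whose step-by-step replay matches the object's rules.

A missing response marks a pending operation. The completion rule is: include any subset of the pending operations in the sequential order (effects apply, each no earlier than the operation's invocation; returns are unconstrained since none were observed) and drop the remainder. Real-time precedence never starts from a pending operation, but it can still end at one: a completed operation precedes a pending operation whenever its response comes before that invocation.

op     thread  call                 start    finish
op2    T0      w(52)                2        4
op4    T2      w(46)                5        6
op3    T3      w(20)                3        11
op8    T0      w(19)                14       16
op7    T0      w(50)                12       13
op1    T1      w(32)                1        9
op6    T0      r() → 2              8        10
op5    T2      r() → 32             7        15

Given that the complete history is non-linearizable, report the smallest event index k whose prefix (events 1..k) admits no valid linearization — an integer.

10

one valid order for events 1..9 is op1, op2, op3, op4:
after step 1 (op1 w(32)): value 32
after step 2 (op2 w(52)): value 52
after step 3 (op3 w(20) (pending, included)): value 20
after step 4 (op4 w(46)): value 46
at event 10 (op6's time-10 response) nothing linearizes any more
every completion of the 2 pending operations (op3, op5) was checked; none linearizes
sample order op1, op2, op4, op6 (pending dropped) stalls at step 4 — op6 r() → 2 has no legal effect
sample order op2, op1, op4, op6 (pending dropped) stalls at step 4 — op6 r() → 2 has no legal effect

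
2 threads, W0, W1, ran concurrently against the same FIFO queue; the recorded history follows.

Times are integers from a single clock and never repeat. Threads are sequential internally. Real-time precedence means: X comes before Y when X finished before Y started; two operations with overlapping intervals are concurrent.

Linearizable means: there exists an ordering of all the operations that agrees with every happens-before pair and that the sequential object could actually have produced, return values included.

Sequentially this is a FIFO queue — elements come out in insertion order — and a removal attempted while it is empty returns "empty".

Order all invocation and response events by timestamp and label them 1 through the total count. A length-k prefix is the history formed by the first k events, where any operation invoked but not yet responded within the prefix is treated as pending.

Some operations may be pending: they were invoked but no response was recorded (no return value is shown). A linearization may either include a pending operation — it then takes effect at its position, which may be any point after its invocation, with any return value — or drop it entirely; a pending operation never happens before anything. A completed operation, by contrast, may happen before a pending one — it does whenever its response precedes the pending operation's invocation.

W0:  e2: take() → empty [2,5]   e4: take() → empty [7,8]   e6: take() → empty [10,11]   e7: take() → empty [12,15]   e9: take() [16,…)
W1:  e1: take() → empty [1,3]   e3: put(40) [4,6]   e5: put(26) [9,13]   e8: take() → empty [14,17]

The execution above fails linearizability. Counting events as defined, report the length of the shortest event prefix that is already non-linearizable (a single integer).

events 1..7 are linearizable, e.g. via e1, e2, e3:
step 1: e1 take() → empty — queue <>
step 2: e2 take() → empty — queue <>
step 3: e3 put(40) — queue <40>
include event 8 — e4 responding at 8 — and every candidate order breaks
e.g. e1, e2, e3, e4: illegal at step 4, since e4 take() → empty cannot apply there
e.g. e1, e3, e2, e4: illegal at step 3, since e2 take() → empty cannot apply there

8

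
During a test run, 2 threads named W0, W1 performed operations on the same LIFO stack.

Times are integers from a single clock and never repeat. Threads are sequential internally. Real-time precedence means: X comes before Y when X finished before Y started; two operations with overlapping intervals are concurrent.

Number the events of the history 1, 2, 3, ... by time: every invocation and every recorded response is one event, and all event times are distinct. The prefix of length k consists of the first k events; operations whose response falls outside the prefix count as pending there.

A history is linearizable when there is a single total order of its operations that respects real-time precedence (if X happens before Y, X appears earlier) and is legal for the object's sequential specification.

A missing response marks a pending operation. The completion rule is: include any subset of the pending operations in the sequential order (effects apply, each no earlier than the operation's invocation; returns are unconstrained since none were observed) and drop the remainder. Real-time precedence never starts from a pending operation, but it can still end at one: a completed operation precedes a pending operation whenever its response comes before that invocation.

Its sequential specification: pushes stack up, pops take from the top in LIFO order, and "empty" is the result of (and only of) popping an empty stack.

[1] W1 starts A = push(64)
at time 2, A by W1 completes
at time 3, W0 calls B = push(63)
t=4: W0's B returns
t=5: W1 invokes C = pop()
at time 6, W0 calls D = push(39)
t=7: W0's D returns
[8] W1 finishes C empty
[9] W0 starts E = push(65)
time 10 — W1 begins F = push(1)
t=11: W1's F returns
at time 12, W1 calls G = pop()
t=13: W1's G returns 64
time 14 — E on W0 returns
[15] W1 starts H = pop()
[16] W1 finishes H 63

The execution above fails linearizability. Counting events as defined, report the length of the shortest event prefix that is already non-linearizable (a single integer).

events 1..7 are still linearizable — one witness is A, B, C, D:
1. A push(64), leaving stack <64>
2. B push(63), leaving stack <64,63>
3. C pop() (pending, included), leaving stack <64>
4. D push(39), leaving stack <64,39>
at event 8 (C's time-8 response) nothing linearizes any more
for example A, B, C, D fails at step 3: C pop() → empty is not legal there
for example A, B, D, C fails at step 4: C pop() → empty is not legal there

8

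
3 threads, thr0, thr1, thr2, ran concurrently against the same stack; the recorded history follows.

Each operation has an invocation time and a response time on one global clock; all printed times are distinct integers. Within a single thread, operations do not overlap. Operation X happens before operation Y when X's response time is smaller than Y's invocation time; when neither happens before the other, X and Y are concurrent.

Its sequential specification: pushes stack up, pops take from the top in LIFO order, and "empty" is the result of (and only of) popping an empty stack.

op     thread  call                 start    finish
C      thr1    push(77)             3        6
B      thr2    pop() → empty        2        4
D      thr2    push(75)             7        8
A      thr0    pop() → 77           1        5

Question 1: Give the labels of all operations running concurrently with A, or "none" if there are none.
B, C

concurrent with A ([1,5]): every op whose interval crosses 1..5
B [2,4]: concurrent
C [3,6]: concurrent
D [7,8]: after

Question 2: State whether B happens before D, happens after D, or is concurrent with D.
before

B spans [2,4], D spans [7,8]
resp(B)=4 < inv(D)=7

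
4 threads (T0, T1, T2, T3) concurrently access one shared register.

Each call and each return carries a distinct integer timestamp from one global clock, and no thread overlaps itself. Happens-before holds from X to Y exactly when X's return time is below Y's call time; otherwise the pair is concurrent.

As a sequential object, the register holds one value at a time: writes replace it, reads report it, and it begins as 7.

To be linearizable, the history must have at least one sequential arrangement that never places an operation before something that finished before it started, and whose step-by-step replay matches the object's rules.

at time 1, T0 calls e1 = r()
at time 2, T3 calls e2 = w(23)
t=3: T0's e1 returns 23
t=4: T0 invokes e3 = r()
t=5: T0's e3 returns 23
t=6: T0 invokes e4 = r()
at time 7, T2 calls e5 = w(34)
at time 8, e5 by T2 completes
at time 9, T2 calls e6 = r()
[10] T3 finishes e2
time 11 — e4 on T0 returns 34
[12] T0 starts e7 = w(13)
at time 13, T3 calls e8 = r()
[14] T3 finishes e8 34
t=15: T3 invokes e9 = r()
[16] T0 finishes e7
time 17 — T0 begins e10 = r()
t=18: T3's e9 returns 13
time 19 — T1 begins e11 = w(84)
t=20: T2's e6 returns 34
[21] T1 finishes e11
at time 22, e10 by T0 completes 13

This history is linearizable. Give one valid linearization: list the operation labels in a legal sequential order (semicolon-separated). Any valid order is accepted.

e2; e1; e3; e5; e4; e6; e8; e7; e9; e10; e11

after step 1 (e2 w(23)): value 23
after step 2 (e1 r() → 23): value 23
after step 3 (e3 r() → 23): value 23
after step 4 (e5 w(34)): value 34
after step 5 (e4 r() → 34): value 34
after step 6 (e6 r() → 34): value 34
after step 7 (e8 r() → 34): value 34
after step 8 (e7 w(13)): value 13
after step 9 (e9 r() → 13): value 13
after step 10 (e10 r() → 13): value 13
after step 11 (e11 w(84)): value 84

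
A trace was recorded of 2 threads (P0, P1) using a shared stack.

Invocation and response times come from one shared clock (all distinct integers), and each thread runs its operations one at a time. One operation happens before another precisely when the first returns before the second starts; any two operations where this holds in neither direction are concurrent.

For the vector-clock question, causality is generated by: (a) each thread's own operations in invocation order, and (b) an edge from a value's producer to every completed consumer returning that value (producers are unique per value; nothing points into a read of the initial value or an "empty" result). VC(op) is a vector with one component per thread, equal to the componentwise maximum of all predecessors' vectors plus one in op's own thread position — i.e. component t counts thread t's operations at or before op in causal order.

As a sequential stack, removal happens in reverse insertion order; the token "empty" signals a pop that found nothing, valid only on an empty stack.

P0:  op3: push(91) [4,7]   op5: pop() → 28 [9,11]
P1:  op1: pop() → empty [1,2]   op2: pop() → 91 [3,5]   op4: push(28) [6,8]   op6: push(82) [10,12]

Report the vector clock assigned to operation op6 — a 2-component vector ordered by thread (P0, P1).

(1, 4)

VC(op1, invoked at 1): no causal predecessors; +1 on P1 → (0, 1)
VC(op3, invoked at 4): no causal predecessors; +1 on P0 → (1, 0)
invoked at 3, op2 merges VC(op1)=(0, 1), VC(op3)=(1, 0) and bumps P1's slot → (1, 2)
invoked at 6, op4 merges VC(op2)=(1, 2) and bumps P1's slot → (1, 3)
invoked at 10, op6 merges VC(op4)=(1, 3) and bumps P1's slot → (1, 4)
invoked at 9, op5 merges VC(op3)=(1, 0), VC(op4)=(1, 3) and bumps P0's slot → (2, 3)
target: VC(op6) = (1, 4)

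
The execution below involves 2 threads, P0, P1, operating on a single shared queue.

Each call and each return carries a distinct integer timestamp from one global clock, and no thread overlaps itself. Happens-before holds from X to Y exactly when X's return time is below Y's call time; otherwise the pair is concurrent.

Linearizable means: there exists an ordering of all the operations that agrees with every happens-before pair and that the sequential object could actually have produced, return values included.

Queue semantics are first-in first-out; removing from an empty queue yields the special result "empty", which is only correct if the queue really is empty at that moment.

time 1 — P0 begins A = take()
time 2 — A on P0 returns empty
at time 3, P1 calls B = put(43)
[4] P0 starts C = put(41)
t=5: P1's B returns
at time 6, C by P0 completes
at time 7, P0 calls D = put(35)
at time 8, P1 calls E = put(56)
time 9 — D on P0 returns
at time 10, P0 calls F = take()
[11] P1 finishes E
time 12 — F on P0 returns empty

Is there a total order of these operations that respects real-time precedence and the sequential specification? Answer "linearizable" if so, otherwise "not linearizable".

not linearizable

prefix check: 1..11 passes, 1..12 fails once F's time-12 response joins
checked exhaustively: 6 real-time-consistent orders of 6 completed operations, zero legal queue replays
one such order, A, B, C, D, E, F, breaks at step 6 where F take() → empty is illegal
one such order, A, B, C, D, F, E, breaks at step 5 where F take() → empty is illegal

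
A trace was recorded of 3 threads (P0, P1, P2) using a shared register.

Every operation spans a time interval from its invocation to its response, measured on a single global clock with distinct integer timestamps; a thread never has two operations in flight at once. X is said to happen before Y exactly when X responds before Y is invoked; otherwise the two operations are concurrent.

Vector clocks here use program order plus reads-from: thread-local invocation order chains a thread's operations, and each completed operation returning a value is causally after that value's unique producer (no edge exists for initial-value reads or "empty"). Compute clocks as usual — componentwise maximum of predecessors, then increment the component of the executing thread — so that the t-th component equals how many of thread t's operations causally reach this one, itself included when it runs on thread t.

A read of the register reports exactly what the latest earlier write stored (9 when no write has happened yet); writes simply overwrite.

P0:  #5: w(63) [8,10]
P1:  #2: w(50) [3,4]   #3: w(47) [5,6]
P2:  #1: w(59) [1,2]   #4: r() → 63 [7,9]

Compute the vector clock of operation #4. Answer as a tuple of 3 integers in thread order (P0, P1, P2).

(1, 0, 2)

VC(#1, invoked at 1): no causal predecessors; +1 on P2 → (0, 0, 1)
VC(#2, invoked at 3): no causal predecessors; +1 on P1 → (0, 1, 0)
VC(#5, invoked at 8): no causal predecessors; +1 on P0 → (1, 0, 0)
from VC(#2)=(0, 1, 0), #3 (invoked 5) maxes components and bumps P1 → (0, 2, 0)
from VC(#1)=(0, 0, 1), VC(#5)=(1, 0, 0), #4 (invoked 7) maxes components and bumps P2 → (1, 0, 2)
target: VC(#4) = (1, 0, 2)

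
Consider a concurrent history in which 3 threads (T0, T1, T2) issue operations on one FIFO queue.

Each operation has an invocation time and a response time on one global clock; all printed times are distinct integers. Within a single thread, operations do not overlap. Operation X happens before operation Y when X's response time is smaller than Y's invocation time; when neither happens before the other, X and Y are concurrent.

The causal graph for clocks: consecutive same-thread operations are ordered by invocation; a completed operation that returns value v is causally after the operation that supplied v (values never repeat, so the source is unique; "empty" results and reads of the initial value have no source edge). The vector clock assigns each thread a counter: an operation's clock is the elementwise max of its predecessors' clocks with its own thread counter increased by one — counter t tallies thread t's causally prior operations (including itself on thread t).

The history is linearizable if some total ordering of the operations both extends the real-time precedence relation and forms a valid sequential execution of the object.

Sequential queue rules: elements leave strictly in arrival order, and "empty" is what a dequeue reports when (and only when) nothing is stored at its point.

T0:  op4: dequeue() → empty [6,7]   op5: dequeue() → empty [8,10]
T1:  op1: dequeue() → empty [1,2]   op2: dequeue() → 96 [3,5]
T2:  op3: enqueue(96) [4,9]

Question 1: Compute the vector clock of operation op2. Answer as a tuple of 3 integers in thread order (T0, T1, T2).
Answer: (0, 2, 1)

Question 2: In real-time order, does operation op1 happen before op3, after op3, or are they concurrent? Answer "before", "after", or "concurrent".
Answer: before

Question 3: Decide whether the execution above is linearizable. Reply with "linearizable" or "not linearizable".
witness order: op1, op3, op2, op4, op5
after step 1 (op1 dequeue() → empty): queue <>
after step 2 (op3 enqueue(96)): queue <96>
after step 3 (op2 dequeue() → 96): queue <>
after step 4 (op4 dequeue() → empty): queue <>
after step 5 (op5 dequeue() → empty): queue <>

linearizable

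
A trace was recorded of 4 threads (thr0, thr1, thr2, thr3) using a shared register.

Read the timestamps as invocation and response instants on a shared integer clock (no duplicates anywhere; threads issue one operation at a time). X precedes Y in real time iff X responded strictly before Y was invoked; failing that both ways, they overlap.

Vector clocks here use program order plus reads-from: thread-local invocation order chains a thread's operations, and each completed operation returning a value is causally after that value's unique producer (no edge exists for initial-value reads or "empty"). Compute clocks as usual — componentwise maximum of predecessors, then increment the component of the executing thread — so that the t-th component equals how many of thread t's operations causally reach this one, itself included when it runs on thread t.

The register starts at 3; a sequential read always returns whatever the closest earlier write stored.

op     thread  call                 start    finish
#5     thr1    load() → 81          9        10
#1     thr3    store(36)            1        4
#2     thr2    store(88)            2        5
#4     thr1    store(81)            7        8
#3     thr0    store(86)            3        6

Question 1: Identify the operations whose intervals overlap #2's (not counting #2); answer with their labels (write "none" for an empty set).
overlap test against #2 [2,5]: concurrent iff the interval meets 2..5
#1 [1,4]: concurrent
#3 [3,6]: concurrent
#4 [7,8]: after
#5 [9,10]: after

#1, #3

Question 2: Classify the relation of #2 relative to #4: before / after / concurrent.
#2 spans [2,5], #4 spans [7,8]
resp(#2)=5 < inv(#4)=7

before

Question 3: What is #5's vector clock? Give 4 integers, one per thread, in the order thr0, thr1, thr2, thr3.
no predecessors for #1 (invoked 1): thr3 increments from zero → (0, 0, 0, 1)
no predecessors for #2 (invoked 2): thr2 increments from zero → (0, 0, 1, 0)
no predecessors for #4 (invoked 7): thr1 increments from zero → (0, 1, 0, 0)
no predecessors for #3 (invoked 3): thr0 increments from zero → (1, 0, 0, 0)
from VC(#4)=(0, 1, 0, 0), #5 (invoked 9) maxes components and bumps thr1 → (0, 2, 0, 0)
target: VC(#5) = (0, 2, 0, 0)

(0, 2, 0, 0)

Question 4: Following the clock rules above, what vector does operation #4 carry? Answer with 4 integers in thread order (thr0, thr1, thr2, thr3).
root op #1, invoked 1: fresh clock plus thr3's own tick → (0, 0, 0, 1)
root op #2, invoked 2: fresh clock plus thr2's own tick → (0, 0, 1, 0)
root op #4, invoked 7: fresh clock plus thr1's own tick → (0, 1, 0, 0)
root op #3, invoked 3: fresh clock plus thr0's own tick → (1, 0, 0, 0)
invoked at 9, #5 merges VC(#4)=(0, 1, 0, 0) and bumps thr1's slot → (0, 2, 0, 0)
target: VC(#4) = (0, 1, 0, 0)

(0, 1, 0, 0)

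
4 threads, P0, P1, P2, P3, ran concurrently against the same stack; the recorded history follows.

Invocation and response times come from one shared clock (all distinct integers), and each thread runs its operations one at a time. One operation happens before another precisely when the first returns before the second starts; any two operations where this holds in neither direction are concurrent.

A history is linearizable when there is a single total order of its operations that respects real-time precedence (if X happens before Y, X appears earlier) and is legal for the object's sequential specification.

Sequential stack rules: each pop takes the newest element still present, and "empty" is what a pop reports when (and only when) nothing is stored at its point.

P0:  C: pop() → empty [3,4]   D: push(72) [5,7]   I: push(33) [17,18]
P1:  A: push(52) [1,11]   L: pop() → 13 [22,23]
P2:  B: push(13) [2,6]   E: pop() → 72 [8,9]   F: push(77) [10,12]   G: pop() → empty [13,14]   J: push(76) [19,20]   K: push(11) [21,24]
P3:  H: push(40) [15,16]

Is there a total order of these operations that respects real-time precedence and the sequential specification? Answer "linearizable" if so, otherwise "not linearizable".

not linearizable

already the first 14 events (up to G's response at time 14) admit no linearization; the first 13 still do
7 completed operations, 18 real-time-consistent orders — every stack replay fails
for example A, B, C, D, E, F, G fails at step 3: C pop() → empty is not legal there
for example A, C, B, D, E, F, G fails at step 2: C pop() → empty is not legal there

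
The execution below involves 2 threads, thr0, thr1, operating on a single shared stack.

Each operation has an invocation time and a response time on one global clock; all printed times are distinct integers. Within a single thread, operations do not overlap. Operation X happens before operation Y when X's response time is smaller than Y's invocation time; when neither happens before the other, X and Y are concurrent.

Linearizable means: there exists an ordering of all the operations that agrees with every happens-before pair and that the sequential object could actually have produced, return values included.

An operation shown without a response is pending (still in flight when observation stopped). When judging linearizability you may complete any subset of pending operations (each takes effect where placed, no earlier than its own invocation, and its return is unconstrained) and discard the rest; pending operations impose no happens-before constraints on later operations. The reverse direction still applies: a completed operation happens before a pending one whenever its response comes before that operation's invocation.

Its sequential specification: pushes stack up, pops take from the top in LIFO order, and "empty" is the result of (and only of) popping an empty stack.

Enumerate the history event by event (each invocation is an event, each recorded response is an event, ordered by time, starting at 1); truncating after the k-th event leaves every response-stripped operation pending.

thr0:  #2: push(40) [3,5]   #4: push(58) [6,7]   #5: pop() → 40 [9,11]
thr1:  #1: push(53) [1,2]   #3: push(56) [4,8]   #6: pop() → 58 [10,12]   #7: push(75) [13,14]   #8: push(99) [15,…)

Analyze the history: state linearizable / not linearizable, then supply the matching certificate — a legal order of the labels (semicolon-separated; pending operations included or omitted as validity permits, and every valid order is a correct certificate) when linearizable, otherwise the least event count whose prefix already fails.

linearizable — witness: #1; #3; #2; #4; #6; #5; #7

1. #1 push(53), leaving stack <53>
2. #3 push(56), leaving stack <53,56>
3. #2 push(40), leaving stack <53,56,40>
4. #4 push(58), leaving stack <53,56,40,58>
5. #6 pop() → 58, leaving stack <53,56,40>
6. #5 pop() → 40, leaving stack <53,56>
7. #7 push(75), leaving stack <53,56,75>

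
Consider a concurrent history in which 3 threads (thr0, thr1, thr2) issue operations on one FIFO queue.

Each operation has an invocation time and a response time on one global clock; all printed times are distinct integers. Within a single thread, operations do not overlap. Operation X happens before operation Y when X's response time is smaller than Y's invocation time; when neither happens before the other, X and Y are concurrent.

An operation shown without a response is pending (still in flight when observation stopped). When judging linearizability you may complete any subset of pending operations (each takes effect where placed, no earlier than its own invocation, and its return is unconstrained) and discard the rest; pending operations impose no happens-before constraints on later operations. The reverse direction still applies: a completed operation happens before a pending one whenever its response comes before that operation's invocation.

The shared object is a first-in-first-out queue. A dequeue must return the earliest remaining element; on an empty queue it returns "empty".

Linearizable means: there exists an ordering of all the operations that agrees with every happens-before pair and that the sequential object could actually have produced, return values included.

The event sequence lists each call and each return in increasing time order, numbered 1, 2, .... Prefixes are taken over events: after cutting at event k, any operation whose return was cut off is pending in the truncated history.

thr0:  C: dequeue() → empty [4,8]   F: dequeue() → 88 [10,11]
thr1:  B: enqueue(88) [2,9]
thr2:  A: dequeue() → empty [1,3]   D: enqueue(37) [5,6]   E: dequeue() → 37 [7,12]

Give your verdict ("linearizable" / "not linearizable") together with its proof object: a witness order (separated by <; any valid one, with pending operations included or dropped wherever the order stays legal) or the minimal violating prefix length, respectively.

1. A dequeue() → empty, leaving queue <>
2. C dequeue() → empty, leaving queue <>
3. B enqueue(88), leaving queue <88>
4. D enqueue(37), leaving queue <88,37>
5. F dequeue() → 88, leaving queue <37>
6. E dequeue() → 37, leaving queue <>

linearizable — witness: A < C < B < D < F < E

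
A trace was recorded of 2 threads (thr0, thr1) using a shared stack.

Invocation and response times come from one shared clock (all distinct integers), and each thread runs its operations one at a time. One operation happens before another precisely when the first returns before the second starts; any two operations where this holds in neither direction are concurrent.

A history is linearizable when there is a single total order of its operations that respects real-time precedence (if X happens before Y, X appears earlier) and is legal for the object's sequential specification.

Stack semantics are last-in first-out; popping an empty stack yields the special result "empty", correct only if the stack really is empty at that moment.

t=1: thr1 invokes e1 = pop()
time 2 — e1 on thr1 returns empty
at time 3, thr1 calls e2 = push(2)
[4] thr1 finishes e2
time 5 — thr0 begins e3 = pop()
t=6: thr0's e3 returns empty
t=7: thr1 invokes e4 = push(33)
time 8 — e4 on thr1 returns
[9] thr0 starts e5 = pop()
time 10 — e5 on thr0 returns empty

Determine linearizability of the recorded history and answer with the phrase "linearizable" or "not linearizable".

the violation lands at event 6, e3's response at time 6: events 1..5 linearize, events 1..6 do not
exactly one order of the 3 completed ops respects real time; the stack replay fails
take e1, e2, e3: step 3 already fails, because e3 pop() → empty cannot occur there

not linearizable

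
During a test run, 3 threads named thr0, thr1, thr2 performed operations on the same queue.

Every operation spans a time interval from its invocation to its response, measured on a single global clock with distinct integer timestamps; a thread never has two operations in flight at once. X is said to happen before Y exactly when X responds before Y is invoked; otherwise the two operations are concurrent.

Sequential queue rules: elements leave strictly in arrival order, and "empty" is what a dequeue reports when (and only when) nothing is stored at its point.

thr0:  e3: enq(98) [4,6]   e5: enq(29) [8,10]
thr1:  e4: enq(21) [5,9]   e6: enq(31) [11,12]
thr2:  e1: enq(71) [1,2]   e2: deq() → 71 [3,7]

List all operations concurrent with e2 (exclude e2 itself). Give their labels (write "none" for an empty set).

overlap test against e2 [3,7]: concurrent iff the interval meets 3..7
e1 [1,2]: before
e3 [4,6]: concurrent
e4 [5,9]: concurrent
e5 [8,10]: after
e6 [11,12]: after

e3, e4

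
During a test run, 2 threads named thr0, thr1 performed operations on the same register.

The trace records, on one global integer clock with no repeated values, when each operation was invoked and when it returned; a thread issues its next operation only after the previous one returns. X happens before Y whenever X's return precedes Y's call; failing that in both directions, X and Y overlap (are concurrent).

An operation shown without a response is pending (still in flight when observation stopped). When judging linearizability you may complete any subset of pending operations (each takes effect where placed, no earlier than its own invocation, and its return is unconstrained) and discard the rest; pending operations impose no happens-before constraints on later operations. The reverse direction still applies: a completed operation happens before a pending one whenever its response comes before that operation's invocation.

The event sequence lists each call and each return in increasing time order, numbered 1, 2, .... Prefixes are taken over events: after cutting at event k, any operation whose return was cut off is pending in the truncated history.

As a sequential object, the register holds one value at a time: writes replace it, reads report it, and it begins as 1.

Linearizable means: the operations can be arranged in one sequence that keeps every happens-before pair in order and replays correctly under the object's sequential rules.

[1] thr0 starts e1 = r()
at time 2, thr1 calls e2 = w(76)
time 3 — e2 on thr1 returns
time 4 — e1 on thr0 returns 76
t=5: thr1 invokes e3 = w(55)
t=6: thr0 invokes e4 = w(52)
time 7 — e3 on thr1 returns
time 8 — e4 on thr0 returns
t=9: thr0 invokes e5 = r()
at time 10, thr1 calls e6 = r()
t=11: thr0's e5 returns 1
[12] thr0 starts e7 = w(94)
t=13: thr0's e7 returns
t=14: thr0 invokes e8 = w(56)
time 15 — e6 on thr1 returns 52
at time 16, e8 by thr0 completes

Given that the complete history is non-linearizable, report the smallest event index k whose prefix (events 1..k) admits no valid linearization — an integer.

11

events 1..10 are linearizable; a witness order is e2, e1, e3, e4:
1. e2 w(76), leaving value 76
2. e1 r() → 76, leaving value 76
3. e3 w(55), leaving value 55
4. e4 w(52), leaving value 52
once event 11 joins (e5's response, time 11), exhaustive search finds no witness
no completion choice of the 1 pending operation (e6) rescues it — every subset was tried
take e1, e2, e3, e4, e5 (pending dropped): step 1 already fails, because e1 r() → 76 cannot occur there
take e1, e2, e4, e3, e5 (pending dropped): step 1 already fails, because e1 r() → 76 cannot occur there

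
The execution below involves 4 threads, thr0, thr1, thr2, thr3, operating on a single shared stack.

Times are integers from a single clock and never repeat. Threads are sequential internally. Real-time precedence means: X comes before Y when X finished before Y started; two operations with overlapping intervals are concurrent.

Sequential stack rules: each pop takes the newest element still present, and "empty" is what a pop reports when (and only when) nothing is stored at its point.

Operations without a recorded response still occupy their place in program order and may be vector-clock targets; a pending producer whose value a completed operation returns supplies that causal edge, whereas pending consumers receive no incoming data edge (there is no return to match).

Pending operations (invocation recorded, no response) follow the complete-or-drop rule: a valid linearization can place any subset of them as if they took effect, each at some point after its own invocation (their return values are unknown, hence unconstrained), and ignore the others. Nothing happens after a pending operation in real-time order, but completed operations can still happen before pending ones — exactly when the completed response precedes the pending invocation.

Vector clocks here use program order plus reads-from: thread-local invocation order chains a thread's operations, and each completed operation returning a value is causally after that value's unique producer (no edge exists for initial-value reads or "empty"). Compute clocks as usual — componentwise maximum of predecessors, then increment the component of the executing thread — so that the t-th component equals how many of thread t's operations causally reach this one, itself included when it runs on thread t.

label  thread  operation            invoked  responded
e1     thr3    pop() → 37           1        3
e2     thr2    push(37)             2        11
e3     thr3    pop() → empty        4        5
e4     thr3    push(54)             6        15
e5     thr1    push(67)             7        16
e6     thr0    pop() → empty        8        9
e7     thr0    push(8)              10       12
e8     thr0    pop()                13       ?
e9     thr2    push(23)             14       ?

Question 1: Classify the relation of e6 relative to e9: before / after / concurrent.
Answer: before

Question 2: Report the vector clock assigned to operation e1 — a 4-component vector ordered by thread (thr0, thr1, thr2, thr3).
Answer: (0, 0, 1, 1)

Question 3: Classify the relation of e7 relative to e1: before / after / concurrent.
Answer: after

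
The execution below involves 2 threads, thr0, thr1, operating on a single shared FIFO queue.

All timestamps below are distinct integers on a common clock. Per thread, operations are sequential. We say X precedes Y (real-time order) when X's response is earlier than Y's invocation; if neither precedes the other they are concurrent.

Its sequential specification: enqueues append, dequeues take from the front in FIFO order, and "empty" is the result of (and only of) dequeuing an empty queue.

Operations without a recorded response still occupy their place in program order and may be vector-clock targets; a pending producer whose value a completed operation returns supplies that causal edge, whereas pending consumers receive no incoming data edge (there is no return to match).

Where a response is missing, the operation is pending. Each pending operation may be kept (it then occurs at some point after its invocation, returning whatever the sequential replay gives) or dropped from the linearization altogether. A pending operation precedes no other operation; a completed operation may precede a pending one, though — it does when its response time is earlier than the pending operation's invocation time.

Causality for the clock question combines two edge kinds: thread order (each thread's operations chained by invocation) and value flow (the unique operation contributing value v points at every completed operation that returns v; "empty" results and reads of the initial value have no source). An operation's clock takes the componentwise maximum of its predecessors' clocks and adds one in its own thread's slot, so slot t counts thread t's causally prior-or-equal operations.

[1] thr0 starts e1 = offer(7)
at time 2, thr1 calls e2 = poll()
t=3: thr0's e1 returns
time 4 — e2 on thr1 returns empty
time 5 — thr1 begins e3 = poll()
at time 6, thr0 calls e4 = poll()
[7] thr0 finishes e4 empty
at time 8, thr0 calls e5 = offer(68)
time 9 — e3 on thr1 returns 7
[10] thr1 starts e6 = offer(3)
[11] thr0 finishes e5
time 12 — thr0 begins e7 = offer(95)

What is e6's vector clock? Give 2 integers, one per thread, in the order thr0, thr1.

e2, invoked 2, has no incoming edges; only thr1's bump applies → (0, 1)
e1, invoked 1, has no incoming edges; only thr0's bump applies → (1, 0)
VC(e4, invoked at 6): max of VC(e1)=(1, 0), then +1 on thread thr0 → (2, 0)
VC(e3, invoked at 5): max of VC(e1)=(1, 0), VC(e2)=(0, 1), then +1 on thread thr1 → (1, 2)
VC(e5, invoked at 8): max of VC(e4)=(2, 0), then +1 on thread thr0 → (3, 0)
VC(e6, invoked at 10): max of VC(e3)=(1, 2), then +1 on thread thr1 → (1, 3)
VC(e7, invoked at 12): max of VC(e5)=(3, 0), then +1 on thread thr0 → (4, 0)
target: VC(e6) = (1, 3)

(1, 3)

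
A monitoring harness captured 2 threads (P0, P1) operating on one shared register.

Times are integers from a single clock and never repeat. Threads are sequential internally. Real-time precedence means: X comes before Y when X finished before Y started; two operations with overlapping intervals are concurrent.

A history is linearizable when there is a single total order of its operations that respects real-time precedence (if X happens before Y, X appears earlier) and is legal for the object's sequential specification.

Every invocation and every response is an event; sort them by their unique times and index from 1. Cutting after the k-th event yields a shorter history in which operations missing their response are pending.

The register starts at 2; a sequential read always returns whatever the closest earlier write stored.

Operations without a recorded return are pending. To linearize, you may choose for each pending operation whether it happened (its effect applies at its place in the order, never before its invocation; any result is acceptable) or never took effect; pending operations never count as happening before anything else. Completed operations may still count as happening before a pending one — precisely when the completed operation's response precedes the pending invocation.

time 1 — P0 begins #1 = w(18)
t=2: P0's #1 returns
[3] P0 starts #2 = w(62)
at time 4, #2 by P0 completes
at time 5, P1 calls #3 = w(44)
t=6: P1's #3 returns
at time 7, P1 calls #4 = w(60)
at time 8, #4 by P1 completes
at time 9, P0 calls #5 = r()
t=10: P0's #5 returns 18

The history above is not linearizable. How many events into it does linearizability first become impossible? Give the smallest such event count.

events 1..9 are linearizable; a witness order is #1, #2, #3, #4:
after step 1 (#1 w(18)): value 18
after step 2 (#2 w(62)): value 62
after step 3 (#3 w(44)): value 44
after step 4 (#4 w(60)): value 60
once event 10 joins (#5's response, time 10), exhaustive search finds no witness
for example #1, #2, #3, #4, #5 fails at step 5: #5 r() → 18 is not legal there

10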